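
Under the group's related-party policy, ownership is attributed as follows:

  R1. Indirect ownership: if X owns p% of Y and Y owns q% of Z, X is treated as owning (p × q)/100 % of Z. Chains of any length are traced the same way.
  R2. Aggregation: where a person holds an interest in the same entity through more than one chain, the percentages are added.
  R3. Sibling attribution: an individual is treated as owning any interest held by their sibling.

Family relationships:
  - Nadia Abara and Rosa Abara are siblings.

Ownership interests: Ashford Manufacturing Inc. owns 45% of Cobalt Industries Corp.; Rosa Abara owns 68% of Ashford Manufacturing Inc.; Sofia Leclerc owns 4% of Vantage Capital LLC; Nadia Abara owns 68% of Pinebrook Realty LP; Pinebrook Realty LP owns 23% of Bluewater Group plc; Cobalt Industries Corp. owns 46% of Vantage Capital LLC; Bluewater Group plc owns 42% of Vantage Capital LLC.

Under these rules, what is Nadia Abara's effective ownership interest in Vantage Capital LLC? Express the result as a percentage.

20.6448%

By sibling attribution (R3), Nadia Abara is treated as owning Rosa Abara's 68% interest in Ashford Manufacturing Inc.
Chain via Pinebrook Realty LP → Bluewater Group plc (R1): 68% × 23% × 42% = 6.5688% of Vantage Capital LLC.
Chain via Ashford Manufacturing Inc. → Cobalt Industries Corp. (R1): 68% × 45% × 46% = 14.076% of Vantage Capital LLC.
Aggregating (R2): 6.5688% + 14.076% = 20.6448%.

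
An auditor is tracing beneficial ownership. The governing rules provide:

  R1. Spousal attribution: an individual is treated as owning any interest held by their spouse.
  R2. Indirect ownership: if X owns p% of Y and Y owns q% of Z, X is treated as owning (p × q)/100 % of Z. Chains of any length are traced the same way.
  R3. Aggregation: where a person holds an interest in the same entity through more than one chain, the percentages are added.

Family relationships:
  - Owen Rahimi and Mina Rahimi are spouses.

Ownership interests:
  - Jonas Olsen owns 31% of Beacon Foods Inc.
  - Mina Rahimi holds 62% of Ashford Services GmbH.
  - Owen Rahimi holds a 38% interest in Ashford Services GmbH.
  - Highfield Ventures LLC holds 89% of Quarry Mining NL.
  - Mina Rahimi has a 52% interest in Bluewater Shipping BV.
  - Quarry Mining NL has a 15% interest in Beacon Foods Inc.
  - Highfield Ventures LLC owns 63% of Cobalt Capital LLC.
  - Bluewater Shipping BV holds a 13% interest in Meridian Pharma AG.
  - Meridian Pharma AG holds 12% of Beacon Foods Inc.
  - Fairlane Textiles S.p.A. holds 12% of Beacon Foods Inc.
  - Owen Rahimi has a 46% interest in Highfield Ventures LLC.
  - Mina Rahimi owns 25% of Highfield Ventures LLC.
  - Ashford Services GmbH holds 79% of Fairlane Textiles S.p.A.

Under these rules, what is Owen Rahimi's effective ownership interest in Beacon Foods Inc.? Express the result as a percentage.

19.7697%

By spousal attribution (R1), Owen Rahimi is treated as also owning Mina Rahimi's interest in Highfield Ventures LLC, giving 46% + 25% = 71%.
By spousal attribution (R1), Owen Rahimi is treated as also owning Mina Rahimi's interest in Ashford Services GmbH, giving 38% + 62% = 100%.
By spousal attribution (R1), Owen Rahimi is treated as owning Mina Rahimi's 52% interest in Bluewater Shipping BV.
Chain via Highfield Ventures LLC → Quarry Mining NL (R2): 71% × 89% × 15% = 9.4785% of Beacon Foods Inc.
Chain via Ashford Services GmbH → Fairlane Textiles S.p.A. (R2): 100% × 79% × 12% = 9.48% of Beacon Foods Inc.
Chain via Bluewater Shipping BV → Meridian Pharma AG (R2): 52% × 13% × 12% = 0.8112% of Beacon Foods Inc.
Aggregating (R3): 9.4785% + 9.48% + 0.8112% = 19.7697%.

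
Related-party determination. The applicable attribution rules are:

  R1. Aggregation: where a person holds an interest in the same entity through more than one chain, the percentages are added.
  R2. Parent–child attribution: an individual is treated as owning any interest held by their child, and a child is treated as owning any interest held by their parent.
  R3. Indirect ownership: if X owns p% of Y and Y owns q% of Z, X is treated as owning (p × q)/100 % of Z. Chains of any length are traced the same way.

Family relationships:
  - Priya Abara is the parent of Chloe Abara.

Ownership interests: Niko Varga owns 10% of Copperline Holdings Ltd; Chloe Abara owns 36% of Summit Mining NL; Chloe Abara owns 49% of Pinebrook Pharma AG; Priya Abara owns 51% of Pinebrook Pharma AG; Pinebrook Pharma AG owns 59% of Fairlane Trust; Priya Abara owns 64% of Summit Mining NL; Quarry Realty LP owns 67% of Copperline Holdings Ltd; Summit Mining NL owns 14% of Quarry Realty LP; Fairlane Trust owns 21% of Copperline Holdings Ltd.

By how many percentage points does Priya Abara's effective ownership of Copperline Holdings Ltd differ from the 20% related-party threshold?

By parent–child attribution (R2), Priya Abara is treated as also owning Chloe Abara's interest in Pinebrook Pharma AG, giving 51% + 49% = 100%.
By parent–child attribution (R2), Priya Abara is treated as also owning Chloe Abara's interest in Summit Mining NL, giving 64% + 36% = 100%.
Chain via Pinebrook Pharma AG → Fairlane Trust (R3): 100% × 59% × 21% = 12.39% of Copperline Holdings Ltd.
Chain via Summit Mining NL → Quarry Realty LP (R3): 100% × 14% × 67% = 9.38% of Copperline Holdings Ltd.
Aggregating (R1): 12.39% + 9.38% = 21.77%.
21.77% exceeds the 20% threshold by 1.77 percentage points.

1.77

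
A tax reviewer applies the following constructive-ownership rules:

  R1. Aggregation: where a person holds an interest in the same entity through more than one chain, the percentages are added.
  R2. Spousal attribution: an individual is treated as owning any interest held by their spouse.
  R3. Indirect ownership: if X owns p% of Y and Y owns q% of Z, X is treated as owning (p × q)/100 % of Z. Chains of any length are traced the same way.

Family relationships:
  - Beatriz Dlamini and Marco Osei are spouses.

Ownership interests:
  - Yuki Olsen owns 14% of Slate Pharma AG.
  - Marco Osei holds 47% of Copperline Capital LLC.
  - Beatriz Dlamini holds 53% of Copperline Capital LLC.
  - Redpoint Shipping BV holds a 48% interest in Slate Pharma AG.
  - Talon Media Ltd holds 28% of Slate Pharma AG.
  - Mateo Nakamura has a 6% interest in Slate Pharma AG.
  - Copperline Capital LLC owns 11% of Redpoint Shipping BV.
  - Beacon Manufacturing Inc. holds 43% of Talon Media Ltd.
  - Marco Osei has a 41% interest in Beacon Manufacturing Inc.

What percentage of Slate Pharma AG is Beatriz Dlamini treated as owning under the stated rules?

By spousal attribution (R2), Beatriz Dlamini is treated as also owning Marco Osei's interest in Copperline Capital LLC, giving 53% + 47% = 100%.
By spousal attribution (R2), Beatriz Dlamini is treated as owning Marco Osei's 41% interest in Beacon Manufacturing Inc.
Chain via Copperline Capital LLC → Redpoint Shipping BV (R3): 100% × 11% × 48% = 5.28% of Slate Pharma AG.
Chain via Beacon Manufacturing Inc. → Talon Media Ltd (R3): 41% × 43% × 28% = 4.9364% of Slate Pharma AG.
Aggregating (R1): 5.28% + 4.9364% = 10.2164%.

10.2164%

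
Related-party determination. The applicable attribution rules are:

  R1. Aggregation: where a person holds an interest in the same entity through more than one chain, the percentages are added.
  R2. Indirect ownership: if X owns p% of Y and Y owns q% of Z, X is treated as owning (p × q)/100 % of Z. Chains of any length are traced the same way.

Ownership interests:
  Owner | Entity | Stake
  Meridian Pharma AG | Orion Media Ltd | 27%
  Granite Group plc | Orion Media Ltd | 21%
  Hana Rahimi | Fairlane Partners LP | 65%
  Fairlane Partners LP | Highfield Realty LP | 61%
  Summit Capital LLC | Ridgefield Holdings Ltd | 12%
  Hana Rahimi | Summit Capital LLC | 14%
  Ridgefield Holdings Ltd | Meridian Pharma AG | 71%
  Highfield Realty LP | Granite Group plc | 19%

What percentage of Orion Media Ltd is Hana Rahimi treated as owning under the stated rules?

Chain via Summit Capital LLC → Ridgefield Holdings Ltd → Meridian Pharma AG (R2): 14% × 12% × 71% × 27% = 0.322056% of Orion Media Ltd.
Chain via Fairlane Partners LP → Highfield Realty LP → Granite Group plc (R2): 65% × 61% × 19% × 21% = 1.582035% of Orion Media Ltd.
Aggregating (R1): 0.322056% + 1.582035% = 1.904091%.

1.904091%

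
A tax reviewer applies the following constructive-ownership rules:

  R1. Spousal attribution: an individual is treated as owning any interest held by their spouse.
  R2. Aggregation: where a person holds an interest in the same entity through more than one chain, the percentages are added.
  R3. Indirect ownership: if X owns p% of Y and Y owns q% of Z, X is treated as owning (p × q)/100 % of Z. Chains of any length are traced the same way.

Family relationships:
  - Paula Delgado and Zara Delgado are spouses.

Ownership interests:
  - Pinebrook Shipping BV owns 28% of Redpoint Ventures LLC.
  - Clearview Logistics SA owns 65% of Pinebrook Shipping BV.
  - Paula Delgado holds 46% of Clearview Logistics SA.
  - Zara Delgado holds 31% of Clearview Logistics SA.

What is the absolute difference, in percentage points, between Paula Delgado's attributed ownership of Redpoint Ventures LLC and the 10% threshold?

By spousal attribution (R1), Paula Delgado is treated as also owning Zara Delgado's interest in Clearview Logistics SA, giving 46% + 31% = 77%.
Chain via Clearview Logistics SA → Pinebrook Shipping BV (R3): 77% × 65% × 28% = 14.014% of Redpoint Ventures LLC.
14.014% exceeds the 10% threshold by 4.014 percentage points.

4.014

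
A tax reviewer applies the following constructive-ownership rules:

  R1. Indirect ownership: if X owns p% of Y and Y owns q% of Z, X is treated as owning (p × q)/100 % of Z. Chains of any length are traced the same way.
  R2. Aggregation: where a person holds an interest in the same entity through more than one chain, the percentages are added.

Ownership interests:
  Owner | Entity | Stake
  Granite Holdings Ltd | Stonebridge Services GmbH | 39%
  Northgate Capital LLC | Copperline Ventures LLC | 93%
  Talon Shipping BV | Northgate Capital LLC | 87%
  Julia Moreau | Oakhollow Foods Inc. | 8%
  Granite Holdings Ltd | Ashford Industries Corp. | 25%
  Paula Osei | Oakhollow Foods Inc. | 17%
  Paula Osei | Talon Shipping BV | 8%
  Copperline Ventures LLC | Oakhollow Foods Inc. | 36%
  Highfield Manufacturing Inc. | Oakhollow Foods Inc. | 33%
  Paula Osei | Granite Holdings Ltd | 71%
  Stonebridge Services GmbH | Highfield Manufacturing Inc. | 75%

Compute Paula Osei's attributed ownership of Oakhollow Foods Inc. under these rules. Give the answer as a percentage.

Chain via Granite Holdings Ltd → Stonebridge Services GmbH → Highfield Manufacturing Inc. (R1): 71% × 39% × 75% × 33% = 6.853275% of Oakhollow Foods Inc.
Chain via Talon Shipping BV → Northgate Capital LLC → Copperline Ventures LLC (R1): 8% × 87% × 93% × 36% = 2.330208% of Oakhollow Foods Inc.
Direct interest in Oakhollow Foods Inc: 17%.
Aggregating (R2): 6.853275% + 2.330208% + 17% = 26.183483%.

26.183483%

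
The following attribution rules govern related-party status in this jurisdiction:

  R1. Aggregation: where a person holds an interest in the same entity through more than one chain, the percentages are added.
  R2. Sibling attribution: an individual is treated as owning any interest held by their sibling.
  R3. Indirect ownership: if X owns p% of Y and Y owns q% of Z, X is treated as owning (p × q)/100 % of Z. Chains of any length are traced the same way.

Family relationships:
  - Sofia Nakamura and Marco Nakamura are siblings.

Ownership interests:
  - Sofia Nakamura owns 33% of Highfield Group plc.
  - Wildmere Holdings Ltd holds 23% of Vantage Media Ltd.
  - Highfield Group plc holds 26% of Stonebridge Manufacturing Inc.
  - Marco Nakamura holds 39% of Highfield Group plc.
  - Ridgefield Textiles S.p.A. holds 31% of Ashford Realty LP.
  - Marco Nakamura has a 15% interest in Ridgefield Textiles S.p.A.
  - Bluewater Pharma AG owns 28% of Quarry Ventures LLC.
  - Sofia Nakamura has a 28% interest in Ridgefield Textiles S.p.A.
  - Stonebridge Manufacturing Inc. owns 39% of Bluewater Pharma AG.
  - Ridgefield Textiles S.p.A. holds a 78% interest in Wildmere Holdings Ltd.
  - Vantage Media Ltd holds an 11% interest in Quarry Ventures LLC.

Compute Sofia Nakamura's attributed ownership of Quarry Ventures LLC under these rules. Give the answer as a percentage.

By sibling attribution (R2), Sofia Nakamura is treated as also owning Marco Nakamura's interest in Ridgefield Textiles S.p.A, giving 28% + 15% = 43%.
By sibling attribution (R2), Sofia Nakamura is treated as also owning Marco Nakamura's interest in Highfield Group plc, giving 33% + 39% = 72%.
Chain via Ridgefield Textiles S.p.A. → Wildmere Holdings Ltd → Vantage Media Ltd (R3): 43% × 78% × 23% × 11% = 0.848562% of Quarry Ventures LLC.
Chain via Highfield Group plc → Stonebridge Manufacturing Inc. → Bluewater Pharma AG (R3): 72% × 26% × 39% × 28% = 2.044224% of Quarry Ventures LLC.
Aggregating (R1): 0.848562% + 2.044224% = 2.892786%.

2.892786%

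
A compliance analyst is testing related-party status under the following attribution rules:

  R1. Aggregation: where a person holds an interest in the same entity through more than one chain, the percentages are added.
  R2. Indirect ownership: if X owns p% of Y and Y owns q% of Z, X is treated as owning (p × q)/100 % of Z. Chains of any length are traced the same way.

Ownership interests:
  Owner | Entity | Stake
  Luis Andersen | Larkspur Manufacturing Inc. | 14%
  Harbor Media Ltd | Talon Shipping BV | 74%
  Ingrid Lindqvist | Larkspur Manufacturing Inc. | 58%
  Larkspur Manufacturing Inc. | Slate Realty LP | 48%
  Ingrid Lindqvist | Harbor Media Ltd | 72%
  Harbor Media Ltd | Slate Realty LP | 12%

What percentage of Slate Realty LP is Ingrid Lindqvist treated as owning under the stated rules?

Chain via Harbor Media Ltd (R2): 72% × 12% = 8.64% of Slate Realty LP.
Chain via Larkspur Manufacturing Inc. (R2): 58% × 48% = 27.84% of Slate Realty LP.
Aggregating (R1): 8.64% + 27.84% = 36.48%.

36.48%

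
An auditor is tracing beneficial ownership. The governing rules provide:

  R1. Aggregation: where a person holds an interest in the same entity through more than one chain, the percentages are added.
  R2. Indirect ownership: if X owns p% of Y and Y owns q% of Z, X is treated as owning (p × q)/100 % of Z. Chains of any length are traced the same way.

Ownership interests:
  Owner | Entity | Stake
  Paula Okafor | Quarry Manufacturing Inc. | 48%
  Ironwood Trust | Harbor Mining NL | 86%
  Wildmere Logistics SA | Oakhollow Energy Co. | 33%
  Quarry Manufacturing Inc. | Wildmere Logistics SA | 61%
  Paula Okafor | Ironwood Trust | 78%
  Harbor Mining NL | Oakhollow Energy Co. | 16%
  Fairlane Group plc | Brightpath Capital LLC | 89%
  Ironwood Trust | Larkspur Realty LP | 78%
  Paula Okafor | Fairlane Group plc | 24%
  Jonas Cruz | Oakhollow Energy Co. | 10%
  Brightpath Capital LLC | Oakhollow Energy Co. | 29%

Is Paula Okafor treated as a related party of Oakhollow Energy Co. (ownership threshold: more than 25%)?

Yes

Chain via Ironwood Trust → Harbor Mining NL (R2): 78% × 86% × 16% = 10.7328% of Oakhollow Energy Co.
Chain via Quarry Manufacturing Inc. → Wildmere Logistics SA (R2): 48% × 61% × 33% = 9.6624% of Oakhollow Energy Co.
Chain via Fairlane Group plc → Brightpath Capital LLC (R2): 24% × 89% × 29% = 6.1944% of Oakhollow Energy Co.
Aggregating (R1): 10.7328% + 9.6624% + 6.1944% = 26.5896%.
26.5896% exceeds the 25% threshold, so Paula is a related party to Oakhollow Energy Co.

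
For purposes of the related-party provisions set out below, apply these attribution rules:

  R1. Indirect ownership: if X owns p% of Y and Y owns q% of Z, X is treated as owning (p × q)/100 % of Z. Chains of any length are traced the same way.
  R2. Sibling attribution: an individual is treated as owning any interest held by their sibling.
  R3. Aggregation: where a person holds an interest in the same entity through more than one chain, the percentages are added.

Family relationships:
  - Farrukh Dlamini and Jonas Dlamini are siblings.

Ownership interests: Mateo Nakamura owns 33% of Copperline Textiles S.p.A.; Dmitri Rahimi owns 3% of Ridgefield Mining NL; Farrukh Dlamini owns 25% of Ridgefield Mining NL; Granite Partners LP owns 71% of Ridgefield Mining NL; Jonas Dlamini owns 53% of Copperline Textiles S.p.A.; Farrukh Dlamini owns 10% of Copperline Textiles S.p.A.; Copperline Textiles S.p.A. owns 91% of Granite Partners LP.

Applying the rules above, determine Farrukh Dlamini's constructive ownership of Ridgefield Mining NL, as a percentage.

65.7043%

By sibling attribution (R2), Farrukh Dlamini is treated as also owning Jonas Dlamini's interest in Copperline Textiles S.p.A, giving 10% + 53% = 63%.
Chain via Copperline Textiles S.p.A. → Granite Partners LP (R1): 63% × 91% × 71% = 40.7043% of Ridgefield Mining NL.
Direct interest in Ridgefield Mining NL: 25%.
Aggregating (R3): 40.7043% + 25% = 65.7043%.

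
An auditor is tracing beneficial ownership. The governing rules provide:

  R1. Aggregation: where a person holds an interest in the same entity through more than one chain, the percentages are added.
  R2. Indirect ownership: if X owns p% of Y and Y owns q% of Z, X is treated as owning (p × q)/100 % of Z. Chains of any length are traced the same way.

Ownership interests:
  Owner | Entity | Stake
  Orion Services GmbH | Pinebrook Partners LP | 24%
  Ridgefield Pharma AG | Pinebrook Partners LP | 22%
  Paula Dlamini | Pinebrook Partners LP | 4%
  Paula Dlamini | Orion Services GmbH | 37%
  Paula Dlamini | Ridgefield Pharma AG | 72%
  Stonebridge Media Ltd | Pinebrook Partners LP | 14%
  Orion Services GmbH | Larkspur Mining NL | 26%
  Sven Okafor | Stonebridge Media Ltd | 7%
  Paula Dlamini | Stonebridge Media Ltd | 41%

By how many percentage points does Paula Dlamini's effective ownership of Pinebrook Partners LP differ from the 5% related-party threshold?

Chain via Orion Services GmbH (R2): 37% × 24% = 8.88% of Pinebrook Partners LP.
Chain via Stonebridge Media Ltd (R2): 41% × 14% = 5.74% of Pinebrook Partners LP.
Chain via Ridgefield Pharma AG (R2): 72% × 22% = 15.84% of Pinebrook Partners LP.
Direct interest in Pinebrook Partners LP: 4%.
Aggregating (R1): 8.88% + 5.74% + 15.84% + 4% = 34.46%.
34.46% exceeds the 5% threshold by 29.46 percentage points.

29.46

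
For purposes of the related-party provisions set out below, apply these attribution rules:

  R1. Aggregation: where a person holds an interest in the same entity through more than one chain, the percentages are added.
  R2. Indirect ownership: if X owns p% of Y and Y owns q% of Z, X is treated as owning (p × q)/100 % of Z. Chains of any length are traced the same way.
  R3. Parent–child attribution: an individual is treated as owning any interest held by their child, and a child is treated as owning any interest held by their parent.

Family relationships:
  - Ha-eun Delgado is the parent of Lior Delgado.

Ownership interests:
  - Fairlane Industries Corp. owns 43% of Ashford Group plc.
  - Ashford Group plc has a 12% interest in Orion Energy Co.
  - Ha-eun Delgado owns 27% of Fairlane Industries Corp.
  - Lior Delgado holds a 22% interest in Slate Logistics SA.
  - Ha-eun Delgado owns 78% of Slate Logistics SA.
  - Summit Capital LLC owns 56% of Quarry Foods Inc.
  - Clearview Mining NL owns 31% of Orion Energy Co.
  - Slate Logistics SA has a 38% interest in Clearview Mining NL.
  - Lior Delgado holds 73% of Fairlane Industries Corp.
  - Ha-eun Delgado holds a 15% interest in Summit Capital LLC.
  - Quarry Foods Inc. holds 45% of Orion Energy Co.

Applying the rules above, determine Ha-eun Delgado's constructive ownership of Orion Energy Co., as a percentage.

20.72%

By parent–child attribution (R3), Ha-eun Delgado is treated as also owning Lior Delgado's interest in Slate Logistics SA, giving 78% + 22% = 100%.
By parent–child attribution (R3), Ha-eun Delgado is treated as also owning Lior Delgado's interest in Fairlane Industries Corp, giving 27% + 73% = 100%.
Chain via Summit Capital LLC → Quarry Foods Inc. (R2): 15% × 56% × 45% = 3.78% of Orion Energy Co.
Chain via Slate Logistics SA → Clearview Mining NL (R2): 100% × 38% × 31% = 11.78% of Orion Energy Co.
Chain via Fairlane Industries Corp. → Ashford Group plc (R2): 100% × 43% × 12% = 5.16% of Orion Energy Co.
Aggregating (R1): 3.78% + 11.78% + 5.16% = 20.72%.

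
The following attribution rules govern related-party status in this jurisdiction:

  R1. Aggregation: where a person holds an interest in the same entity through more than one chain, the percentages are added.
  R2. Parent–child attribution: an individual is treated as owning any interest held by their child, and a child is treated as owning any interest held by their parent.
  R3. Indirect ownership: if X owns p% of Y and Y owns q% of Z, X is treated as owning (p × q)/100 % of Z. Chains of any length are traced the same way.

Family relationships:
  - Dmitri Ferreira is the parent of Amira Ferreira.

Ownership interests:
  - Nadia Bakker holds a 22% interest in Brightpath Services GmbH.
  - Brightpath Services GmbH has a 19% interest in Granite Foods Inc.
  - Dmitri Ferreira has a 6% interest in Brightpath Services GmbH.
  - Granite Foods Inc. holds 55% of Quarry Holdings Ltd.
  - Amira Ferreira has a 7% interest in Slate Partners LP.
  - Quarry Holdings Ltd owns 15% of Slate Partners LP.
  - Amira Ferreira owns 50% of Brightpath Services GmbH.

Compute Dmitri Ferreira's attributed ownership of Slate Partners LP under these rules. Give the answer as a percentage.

7.8778%

By parent–child attribution (R2), Dmitri Ferreira is treated as also owning Amira Ferreira's interest in Brightpath Services GmbH, giving 6% + 50% = 56%.
By parent–child attribution (R2), Dmitri Ferreira is treated as owning Amira Ferreira's 7% interest in Slate Partners LP.
Chain via Brightpath Services GmbH → Granite Foods Inc. → Quarry Holdings Ltd (R3): 56% × 19% × 55% × 15% = 0.8778% of Slate Partners LP.
Direct interest in Slate Partners LP: 7%.
Aggregating (R1): 0.8778% + 7% = 7.8778%.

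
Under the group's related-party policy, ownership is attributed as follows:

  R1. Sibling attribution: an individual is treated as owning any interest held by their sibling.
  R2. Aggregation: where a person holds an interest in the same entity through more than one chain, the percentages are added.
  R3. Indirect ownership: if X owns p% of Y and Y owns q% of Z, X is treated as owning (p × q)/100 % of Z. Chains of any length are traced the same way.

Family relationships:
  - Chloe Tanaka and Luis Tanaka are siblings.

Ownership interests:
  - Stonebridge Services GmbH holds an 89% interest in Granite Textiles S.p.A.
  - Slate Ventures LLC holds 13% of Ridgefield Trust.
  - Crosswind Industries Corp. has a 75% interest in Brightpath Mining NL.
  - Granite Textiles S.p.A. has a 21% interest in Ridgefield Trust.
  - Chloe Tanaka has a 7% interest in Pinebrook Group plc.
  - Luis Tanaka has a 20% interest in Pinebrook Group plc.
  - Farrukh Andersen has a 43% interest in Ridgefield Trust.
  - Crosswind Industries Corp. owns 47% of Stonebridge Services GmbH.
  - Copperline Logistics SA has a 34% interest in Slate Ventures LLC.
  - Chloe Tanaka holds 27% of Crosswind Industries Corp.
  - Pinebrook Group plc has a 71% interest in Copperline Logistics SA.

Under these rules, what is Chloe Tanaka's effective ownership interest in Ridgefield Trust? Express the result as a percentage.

By sibling attribution (R1), Chloe Tanaka is treated as also owning Luis Tanaka's interest in Pinebrook Group plc, giving 7% + 20% = 27%.
Chain via Pinebrook Group plc → Copperline Logistics SA → Slate Ventures LLC (R3): 27% × 71% × 34% × 13% = 0.847314% of Ridgefield Trust.
Chain via Crosswind Industries Corp. → Stonebridge Services GmbH → Granite Textiles S.p.A. (R3): 27% × 47% × 89% × 21% = 2.371761% of Ridgefield Trust.
Aggregating (R2): 0.847314% + 2.371761% = 3.219075%.

3.219075%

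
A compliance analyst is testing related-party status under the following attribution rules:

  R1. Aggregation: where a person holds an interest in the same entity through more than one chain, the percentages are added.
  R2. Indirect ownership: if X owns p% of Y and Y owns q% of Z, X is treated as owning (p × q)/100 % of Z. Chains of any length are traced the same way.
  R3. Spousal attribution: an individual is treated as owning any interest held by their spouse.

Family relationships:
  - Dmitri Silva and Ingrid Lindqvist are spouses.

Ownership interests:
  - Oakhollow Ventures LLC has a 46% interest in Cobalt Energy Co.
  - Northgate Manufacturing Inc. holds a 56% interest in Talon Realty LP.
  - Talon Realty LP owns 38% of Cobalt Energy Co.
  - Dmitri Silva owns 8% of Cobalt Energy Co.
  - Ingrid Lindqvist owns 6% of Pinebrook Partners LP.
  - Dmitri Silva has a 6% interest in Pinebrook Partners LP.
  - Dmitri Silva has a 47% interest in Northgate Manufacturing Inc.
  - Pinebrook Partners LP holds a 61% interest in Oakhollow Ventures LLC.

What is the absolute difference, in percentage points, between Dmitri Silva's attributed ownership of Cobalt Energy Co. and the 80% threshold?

By spousal attribution (R3), Dmitri Silva is treated as also owning Ingrid Lindqvist's interest in Pinebrook Partners LP, giving 6% + 6% = 12%.
Chain via Pinebrook Partners LP → Oakhollow Ventures LLC (R2): 12% × 61% × 46% = 3.3672% of Cobalt Energy Co.
Chain via Northgate Manufacturing Inc. → Talon Realty LP (R2): 47% × 56% × 38% = 10.0016% of Cobalt Energy Co.
Direct interest in Cobalt Energy Co: 8%.
Aggregating (R1): 3.3672% + 10.0016% + 8% = 21.3688%.
21.3688% falls short of the 80% threshold by 58.6312 percentage points.

58.6312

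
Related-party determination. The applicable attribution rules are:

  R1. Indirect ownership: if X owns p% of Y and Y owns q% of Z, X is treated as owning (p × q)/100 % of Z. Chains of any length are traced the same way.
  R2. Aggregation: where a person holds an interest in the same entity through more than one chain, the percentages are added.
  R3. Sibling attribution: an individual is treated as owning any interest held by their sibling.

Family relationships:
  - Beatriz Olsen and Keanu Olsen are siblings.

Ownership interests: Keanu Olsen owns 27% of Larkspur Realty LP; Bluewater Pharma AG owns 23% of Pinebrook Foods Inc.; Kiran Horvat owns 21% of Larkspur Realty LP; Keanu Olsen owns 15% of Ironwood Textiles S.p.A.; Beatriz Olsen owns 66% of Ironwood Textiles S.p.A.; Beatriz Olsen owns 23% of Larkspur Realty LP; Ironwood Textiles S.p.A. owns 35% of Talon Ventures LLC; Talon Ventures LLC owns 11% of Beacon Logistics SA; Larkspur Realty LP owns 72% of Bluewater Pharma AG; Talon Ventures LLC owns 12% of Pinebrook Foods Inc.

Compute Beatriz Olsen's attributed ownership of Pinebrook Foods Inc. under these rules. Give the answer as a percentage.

By sibling attribution (R3), Beatriz Olsen is treated as also owning Keanu Olsen's interest in Larkspur Realty LP, giving 23% + 27% = 50%.
By sibling attribution (R3), Beatriz Olsen is treated as also owning Keanu Olsen's interest in Ironwood Textiles S.p.A, giving 66% + 15% = 81%.
Chain via Larkspur Realty LP → Bluewater Pharma AG (R1): 50% × 72% × 23% = 8.28% of Pinebrook Foods Inc.
Chain via Ironwood Textiles S.p.A. → Talon Ventures LLC (R1): 81% × 35% × 12% = 3.402% of Pinebrook Foods Inc.
Aggregating (R2): 8.28% + 3.402% = 11.682%.

11.682%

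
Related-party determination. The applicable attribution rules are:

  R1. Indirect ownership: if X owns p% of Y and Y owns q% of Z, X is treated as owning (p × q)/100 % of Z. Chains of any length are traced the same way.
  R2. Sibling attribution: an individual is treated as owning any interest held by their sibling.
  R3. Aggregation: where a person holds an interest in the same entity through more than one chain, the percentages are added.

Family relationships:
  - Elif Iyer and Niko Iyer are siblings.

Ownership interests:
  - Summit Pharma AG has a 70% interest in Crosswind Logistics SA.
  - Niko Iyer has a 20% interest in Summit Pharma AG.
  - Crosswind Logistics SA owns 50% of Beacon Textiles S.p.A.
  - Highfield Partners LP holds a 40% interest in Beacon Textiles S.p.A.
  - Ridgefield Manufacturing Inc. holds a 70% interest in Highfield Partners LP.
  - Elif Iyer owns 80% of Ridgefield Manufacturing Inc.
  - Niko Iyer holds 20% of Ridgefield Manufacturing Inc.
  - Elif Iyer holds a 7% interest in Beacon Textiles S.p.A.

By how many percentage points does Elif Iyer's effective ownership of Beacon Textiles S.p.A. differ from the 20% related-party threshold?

By sibling attribution (R2), Elif Iyer is treated as also owning Niko Iyer's interest in Ridgefield Manufacturing Inc, giving 80% + 20% = 100%.
By sibling attribution (R2), Elif Iyer is treated as owning Niko Iyer's 20% interest in Summit Pharma AG.
Chain via Ridgefield Manufacturing Inc. → Highfield Partners LP (R1): 100% × 70% × 40% = 28% of Beacon Textiles S.p.A.
Direct interest in Beacon Textiles S.p.A: 7%.
Chain via Summit Pharma AG → Crosswind Logistics SA (R1): 20% × 70% × 50% = 7% of Beacon Textiles S.p.A.
Aggregating (R3): 28% + 7% + 7% = 42%.
42% exceeds the 20% threshold by 22 percentage points.

22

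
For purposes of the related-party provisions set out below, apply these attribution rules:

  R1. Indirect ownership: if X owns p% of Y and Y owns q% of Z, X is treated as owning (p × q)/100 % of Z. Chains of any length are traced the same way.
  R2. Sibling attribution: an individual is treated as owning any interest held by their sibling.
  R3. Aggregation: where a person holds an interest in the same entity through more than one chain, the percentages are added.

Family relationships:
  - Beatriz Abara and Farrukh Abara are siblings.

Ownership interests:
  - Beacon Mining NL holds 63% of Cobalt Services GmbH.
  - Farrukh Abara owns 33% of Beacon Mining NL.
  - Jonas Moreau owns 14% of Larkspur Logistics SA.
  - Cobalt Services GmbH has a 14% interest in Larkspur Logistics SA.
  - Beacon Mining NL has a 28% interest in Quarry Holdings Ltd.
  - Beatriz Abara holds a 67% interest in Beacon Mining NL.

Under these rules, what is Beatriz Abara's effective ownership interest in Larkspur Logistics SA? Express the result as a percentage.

By sibling attribution (R2), Beatriz Abara is treated as also owning Farrukh Abara's interest in Beacon Mining NL, giving 67% + 33% = 100%.
Chain via Beacon Mining NL → Cobalt Services GmbH (R1): 100% × 63% × 14% = 8.82% of Larkspur Logistics SA.

8.82%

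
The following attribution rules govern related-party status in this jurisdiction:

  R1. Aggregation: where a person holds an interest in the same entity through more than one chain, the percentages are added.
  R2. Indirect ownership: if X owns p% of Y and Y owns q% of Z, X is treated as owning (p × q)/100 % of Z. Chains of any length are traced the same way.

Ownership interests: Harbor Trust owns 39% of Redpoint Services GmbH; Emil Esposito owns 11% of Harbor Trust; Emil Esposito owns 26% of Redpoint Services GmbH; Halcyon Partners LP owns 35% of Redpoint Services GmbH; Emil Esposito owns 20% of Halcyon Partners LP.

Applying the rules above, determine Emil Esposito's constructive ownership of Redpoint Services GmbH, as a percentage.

Chain via Halcyon Partners LP (R2): 20% × 35% = 7% of Redpoint Services GmbH.
Chain via Harbor Trust (R2): 11% × 39% = 4.29% of Redpoint Services GmbH.
Direct interest in Redpoint Services GmbH: 26%.
Aggregating (R1): 7% + 4.29% + 26% = 37.29%.

37.29%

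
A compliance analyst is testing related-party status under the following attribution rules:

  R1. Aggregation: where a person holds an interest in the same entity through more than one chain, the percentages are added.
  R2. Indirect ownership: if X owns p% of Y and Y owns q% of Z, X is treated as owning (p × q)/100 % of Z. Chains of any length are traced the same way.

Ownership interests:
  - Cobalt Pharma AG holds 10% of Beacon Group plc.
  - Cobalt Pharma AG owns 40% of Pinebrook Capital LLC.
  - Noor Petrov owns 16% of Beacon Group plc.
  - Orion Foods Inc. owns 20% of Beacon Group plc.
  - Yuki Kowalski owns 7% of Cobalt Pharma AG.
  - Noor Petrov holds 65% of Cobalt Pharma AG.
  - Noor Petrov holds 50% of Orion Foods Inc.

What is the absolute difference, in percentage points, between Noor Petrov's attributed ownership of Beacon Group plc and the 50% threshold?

Chain via Orion Foods Inc. (R2): 50% × 20% = 10% of Beacon Group plc.
Chain via Cobalt Pharma AG (R2): 65% × 10% = 6.5% of Beacon Group plc.
Direct interest in Beacon Group plc: 16%.
Aggregating (R1): 10% + 6.5% + 16% = 32.5%.
32.5% falls short of the 50% threshold by 17.5 percentage points.

17.5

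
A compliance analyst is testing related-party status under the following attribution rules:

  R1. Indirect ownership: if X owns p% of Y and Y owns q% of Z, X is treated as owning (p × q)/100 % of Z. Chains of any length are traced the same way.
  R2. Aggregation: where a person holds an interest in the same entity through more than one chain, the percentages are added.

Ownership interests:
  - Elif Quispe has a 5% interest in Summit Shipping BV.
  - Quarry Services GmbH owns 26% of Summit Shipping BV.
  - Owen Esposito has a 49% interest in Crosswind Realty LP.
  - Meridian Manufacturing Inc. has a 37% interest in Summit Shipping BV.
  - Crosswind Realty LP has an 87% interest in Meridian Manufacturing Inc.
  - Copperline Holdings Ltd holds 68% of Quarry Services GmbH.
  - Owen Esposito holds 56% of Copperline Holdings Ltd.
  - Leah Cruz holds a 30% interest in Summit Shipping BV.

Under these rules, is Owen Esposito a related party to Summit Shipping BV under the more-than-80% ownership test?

No

Chain via Copperline Holdings Ltd → Quarry Services GmbH (R1): 56% × 68% × 26% = 9.9008% of Summit Shipping BV.
Chain via Crosswind Realty LP → Meridian Manufacturing Inc. (R1): 49% × 87% × 37% = 15.7731% of Summit Shipping BV.
Aggregating (R2): 9.9008% + 15.7731% = 25.6739%.
25.6739% does not exceed the 80% threshold, so Owen is not a related party to Summit Shipping BV.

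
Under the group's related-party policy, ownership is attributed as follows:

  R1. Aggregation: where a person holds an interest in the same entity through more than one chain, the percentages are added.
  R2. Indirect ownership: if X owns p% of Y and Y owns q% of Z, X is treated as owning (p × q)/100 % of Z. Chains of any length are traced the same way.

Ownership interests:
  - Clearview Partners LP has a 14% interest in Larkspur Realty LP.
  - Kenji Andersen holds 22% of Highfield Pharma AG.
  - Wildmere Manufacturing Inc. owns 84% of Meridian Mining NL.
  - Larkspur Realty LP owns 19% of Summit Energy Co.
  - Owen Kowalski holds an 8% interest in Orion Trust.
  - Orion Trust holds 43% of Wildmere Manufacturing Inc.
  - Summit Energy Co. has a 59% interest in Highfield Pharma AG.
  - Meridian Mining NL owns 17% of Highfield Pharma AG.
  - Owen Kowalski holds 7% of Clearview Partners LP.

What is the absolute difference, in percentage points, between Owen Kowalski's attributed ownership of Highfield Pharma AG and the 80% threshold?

Chain via Clearview Partners LP → Larkspur Realty LP → Summit Energy Co. (R2): 7% × 14% × 19% × 59% = 0.109858% of Highfield Pharma AG.
Chain via Orion Trust → Wildmere Manufacturing Inc. → Meridian Mining NL (R2): 8% × 43% × 84% × 17% = 0.491232% of Highfield Pharma AG.
Aggregating (R1): 0.109858% + 0.491232% = 0.60109%.
0.60109% falls short of the 80% threshold by 79.39891 percentage points.

79.39891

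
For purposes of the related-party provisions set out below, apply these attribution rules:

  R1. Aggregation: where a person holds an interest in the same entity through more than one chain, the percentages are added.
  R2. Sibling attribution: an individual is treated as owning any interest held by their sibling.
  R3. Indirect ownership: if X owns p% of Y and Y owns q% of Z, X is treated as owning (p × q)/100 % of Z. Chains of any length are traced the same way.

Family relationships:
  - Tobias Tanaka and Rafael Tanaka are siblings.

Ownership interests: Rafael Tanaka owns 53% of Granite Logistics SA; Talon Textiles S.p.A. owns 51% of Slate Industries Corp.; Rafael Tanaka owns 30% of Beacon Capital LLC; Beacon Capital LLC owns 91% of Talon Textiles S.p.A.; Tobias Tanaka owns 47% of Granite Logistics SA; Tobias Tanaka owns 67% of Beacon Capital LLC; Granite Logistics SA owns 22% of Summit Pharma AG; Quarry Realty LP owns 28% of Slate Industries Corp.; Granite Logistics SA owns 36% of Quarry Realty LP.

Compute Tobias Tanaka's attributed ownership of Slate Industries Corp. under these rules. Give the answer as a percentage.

By sibling attribution (R2), Tobias Tanaka is treated as also owning Rafael Tanaka's interest in Beacon Capital LLC, giving 67% + 30% = 97%.
By sibling attribution (R2), Tobias Tanaka is treated as also owning Rafael Tanaka's interest in Granite Logistics SA, giving 47% + 53% = 100%.
Chain via Beacon Capital LLC → Talon Textiles S.p.A. (R3): 97% × 91% × 51% = 45.0177% of Slate Industries Corp.
Chain via Granite Logistics SA → Quarry Realty LP (R3): 100% × 36% × 28% = 10.08% of Slate Industries Corp.
Aggregating (R1): 45.0177% + 10.08% = 55.0977%.

55.0977%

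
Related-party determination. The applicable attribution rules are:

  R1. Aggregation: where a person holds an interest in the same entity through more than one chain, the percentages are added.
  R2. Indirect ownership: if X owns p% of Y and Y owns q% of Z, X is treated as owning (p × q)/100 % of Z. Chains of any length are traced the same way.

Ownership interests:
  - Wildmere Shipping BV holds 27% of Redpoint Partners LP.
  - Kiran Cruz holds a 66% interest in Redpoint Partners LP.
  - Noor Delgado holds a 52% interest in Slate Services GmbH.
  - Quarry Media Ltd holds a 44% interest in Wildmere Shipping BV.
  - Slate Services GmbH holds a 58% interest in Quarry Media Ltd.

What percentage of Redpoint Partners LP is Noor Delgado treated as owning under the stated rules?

3.583008%

Chain via Slate Services GmbH → Quarry Media Ltd → Wildmere Shipping BV (R2): 52% × 58% × 44% × 27% = 3.583008% of Redpoint Partners LP.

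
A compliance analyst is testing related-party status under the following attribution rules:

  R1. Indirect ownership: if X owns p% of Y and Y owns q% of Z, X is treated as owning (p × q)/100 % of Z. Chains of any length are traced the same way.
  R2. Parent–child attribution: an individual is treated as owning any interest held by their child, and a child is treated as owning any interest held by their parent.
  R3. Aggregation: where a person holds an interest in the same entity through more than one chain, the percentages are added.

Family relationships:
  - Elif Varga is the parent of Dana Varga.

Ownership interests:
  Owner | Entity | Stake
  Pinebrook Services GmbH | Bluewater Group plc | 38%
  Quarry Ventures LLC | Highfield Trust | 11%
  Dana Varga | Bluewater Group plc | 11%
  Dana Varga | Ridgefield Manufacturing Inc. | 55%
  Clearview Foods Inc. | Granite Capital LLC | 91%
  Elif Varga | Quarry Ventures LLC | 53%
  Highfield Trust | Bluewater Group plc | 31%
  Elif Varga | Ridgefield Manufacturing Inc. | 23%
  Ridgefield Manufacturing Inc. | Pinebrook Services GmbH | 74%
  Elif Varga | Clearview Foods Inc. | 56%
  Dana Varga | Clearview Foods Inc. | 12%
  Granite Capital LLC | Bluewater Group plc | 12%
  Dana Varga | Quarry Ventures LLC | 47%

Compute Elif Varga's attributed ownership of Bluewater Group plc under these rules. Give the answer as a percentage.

By parent–child attribution (R2), Elif Varga is treated as also owning Dana Varga's interest in Ridgefield Manufacturing Inc, giving 23% + 55% = 78%.
By parent–child attribution (R2), Elif Varga is treated as also owning Dana Varga's interest in Quarry Ventures LLC, giving 53% + 47% = 100%.
By parent–child attribution (R2), Elif Varga is treated as also owning Dana Varga's interest in Clearview Foods Inc, giving 56% + 12% = 68%.
By parent–child attribution (R2), Elif Varga is treated as owning Dana Varga's 11% interest in Bluewater Group plc.
Chain via Ridgefield Manufacturing Inc. → Pinebrook Services GmbH (R1): 78% × 74% × 38% = 21.9336% of Bluewater Group plc.
Chain via Quarry Ventures LLC → Highfield Trust (R1): 100% × 11% × 31% = 3.41% of Bluewater Group plc.
Chain via Clearview Foods Inc. → Granite Capital LLC (R1): 68% × 91% × 12% = 7.4256% of Bluewater Group plc.
Direct interest in Bluewater Group plc: 11%.
Aggregating (R3): 21.9336% + 3.41% + 7.4256% + 11% = 43.7692%.

43.7692%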